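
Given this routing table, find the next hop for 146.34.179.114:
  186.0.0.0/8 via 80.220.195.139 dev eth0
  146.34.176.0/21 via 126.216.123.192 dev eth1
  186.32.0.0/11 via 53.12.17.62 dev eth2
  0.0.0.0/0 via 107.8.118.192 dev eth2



Longest prefix match for 146.34.179.114:
  /8 186.0.0.0: no
  /21 146.34.176.0: MATCH
  /11 186.32.0.0: no
  /0 0.0.0.0: MATCH
Selected: next-hop 126.216.123.192 via eth1 (matched /21)


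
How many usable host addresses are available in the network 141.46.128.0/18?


Host bits = 32 - 18 = 14
Total addresses = 2^14 = 16384
Usable = total - 2 (network and broadcast)
Usable hosts: 16382


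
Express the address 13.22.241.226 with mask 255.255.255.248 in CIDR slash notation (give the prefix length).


Binary: 11111111.11111111.11111111.11111000
Count leading 1s
Prefix: /29


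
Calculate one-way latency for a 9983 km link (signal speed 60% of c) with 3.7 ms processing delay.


Speed = 0.6 * 3e5 km/s = 180000 km/s
Propagation delay = 9983 / 180000 = 0.0555 s = 55.4611 ms
Processing delay = 3.7 ms
Total one-way latency = 59.1611 ms


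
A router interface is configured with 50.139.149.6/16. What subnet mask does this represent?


/16 means 16 network bits, 16 host bits
Binary: 11111111111111110000000000000000
Mask: 255.255.0.0


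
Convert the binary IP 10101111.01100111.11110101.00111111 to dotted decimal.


10101111 = 175
01100111 = 103
11110101 = 245
00111111 = 63
IP: 175.103.245.63


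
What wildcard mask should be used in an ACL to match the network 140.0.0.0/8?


Subnet mask: 255.0.0.0
Wildcard = 255.255.255.255 - subnet mask
255 - 255 = 0
255 - 0 = 255
255 - 0 = 255
255 - 0 = 255
Wildcard: 0.255.255.255


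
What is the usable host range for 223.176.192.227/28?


Network: 223.176.192.224
Broadcast: 223.176.192.239
First usable = network + 1
Last usable = broadcast - 1
Range: 223.176.192.225 to 223.176.192.238


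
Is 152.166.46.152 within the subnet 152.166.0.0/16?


Subnet network: 152.166.0.0
Test IP AND mask: 152.166.0.0
Yes, 152.166.46.152 is in 152.166.0.0/16


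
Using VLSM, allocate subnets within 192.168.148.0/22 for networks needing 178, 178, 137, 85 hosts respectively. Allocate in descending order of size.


178 hosts -> /24 (254 usable): 192.168.148.0/24
178 hosts -> /24 (254 usable): 192.168.149.0/24
137 hosts -> /24 (254 usable): 192.168.150.0/24
85 hosts -> /25 (126 usable): 192.168.151.0/25
Allocation: 192.168.148.0/24 (178 hosts, 254 usable); 192.168.149.0/24 (178 hosts, 254 usable); 192.168.150.0/24 (137 hosts, 254 usable); 192.168.151.0/25 (85 hosts, 126 usable)


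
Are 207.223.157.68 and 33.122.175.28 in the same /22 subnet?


Mask: 255.255.252.0
207.223.157.68 AND mask = 207.223.156.0
33.122.175.28 AND mask = 33.122.172.0
No, different subnets (207.223.156.0 vs 33.122.172.0)


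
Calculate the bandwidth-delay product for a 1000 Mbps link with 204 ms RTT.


BDP = bandwidth * RTT
= 1000 Mbps * 204 ms
= 1000 * 1e6 * 204 / 1000 bits
= 204000000 bits
= 25500000 bytes
= 24902.3438 KB
BDP = 204000000 bits (25500000 bytes)


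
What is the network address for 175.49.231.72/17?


IP:   10101111.00110001.11100111.01001000
Mask: 11111111.11111111.10000000.00000000
AND operation:
Net:  10101111.00110001.10000000.00000000
Network: 175.49.128.0/17


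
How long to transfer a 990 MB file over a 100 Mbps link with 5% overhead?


Effective throughput = 100 * (1 - 5/100) = 95 Mbps
File size in Mb = 990 * 8 = 7920 Mb
Time = 7920 / 95
Time = 83.3684 seconds


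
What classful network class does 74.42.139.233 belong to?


First octet: 74
Binary: 01001010
0xxxxxxx -> Class A (1-126)
Class A, default mask 255.0.0.0 (/8)


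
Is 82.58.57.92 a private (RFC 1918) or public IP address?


RFC 1918 private ranges:
  10.0.0.0/8 (10.0.0.0 - 10.255.255.255)
  172.16.0.0/12 (172.16.0.0 - 172.31.255.255)
  192.168.0.0/16 (192.168.0.0 - 192.168.255.255)
Public (not in any RFC 1918 range)


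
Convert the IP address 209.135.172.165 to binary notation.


209 = 11010001
135 = 10000111
172 = 10101100
165 = 10100101
Binary: 11010001.10000111.10101100.10100101


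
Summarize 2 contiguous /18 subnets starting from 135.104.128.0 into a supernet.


Original prefix: /18
Number of subnets: 2 = 2^1
New prefix = 18 - 1 = 17
Supernet: 135.104.128.0/17


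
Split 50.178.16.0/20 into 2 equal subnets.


New prefix = 20 + 1 = 21
Each subnet has 2048 addresses
  50.178.16.0/21
  50.178.24.0/21
Subnets: 50.178.16.0/21, 50.178.24.0/21


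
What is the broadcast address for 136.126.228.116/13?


Network: 136.120.0.0/13
Host bits = 19
Set all host bits to 1:
Broadcast: 136.127.255.255


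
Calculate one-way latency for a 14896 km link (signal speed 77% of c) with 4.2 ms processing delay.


Speed = 0.77 * 3e5 km/s = 231000 km/s
Propagation delay = 14896 / 231000 = 0.0645 s = 64.4848 ms
Processing delay = 4.2 ms
Total one-way latency = 68.6848 ms


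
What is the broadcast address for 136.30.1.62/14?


Network: 136.28.0.0/14
Host bits = 18
Set all host bits to 1:
Broadcast: 136.31.255.255


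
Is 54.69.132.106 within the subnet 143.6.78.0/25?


Subnet network: 143.6.78.0
Test IP AND mask: 54.69.132.0
No, 54.69.132.106 is not in 143.6.78.0/25


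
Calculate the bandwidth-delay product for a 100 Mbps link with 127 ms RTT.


BDP = bandwidth * RTT
= 100 Mbps * 127 ms
= 100 * 1e6 * 127 / 1000 bits
= 12700000 bits
= 1587500 bytes
= 1550.293 KB
BDP = 12700000 bits (1587500 bytes)


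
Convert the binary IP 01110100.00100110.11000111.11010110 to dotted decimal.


01110100 = 116
00100110 = 38
11000111 = 199
11010110 = 214
IP: 116.38.199.214


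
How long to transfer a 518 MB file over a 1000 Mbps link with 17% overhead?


Effective throughput = 1000 * (1 - 17/100) = 830 Mbps
File size in Mb = 518 * 8 = 4144 Mb
Time = 4144 / 830
Time = 4.9928 seconds


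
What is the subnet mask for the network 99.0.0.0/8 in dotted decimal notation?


/8 means 8 network bits, 24 host bits
Binary: 11111111000000000000000000000000
Mask: 255.0.0.0


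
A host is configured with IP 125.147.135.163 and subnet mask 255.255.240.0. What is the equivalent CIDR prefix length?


Binary: 11111111.11111111.11110000.00000000
Count leading 1s
Prefix: /20


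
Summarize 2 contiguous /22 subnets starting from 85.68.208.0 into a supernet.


Original prefix: /22
Number of subnets: 2 = 2^1
New prefix = 22 - 1 = 21
Supernet: 85.68.208.0/21


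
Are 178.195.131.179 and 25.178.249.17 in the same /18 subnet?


Mask: 255.255.192.0
178.195.131.179 AND mask = 178.195.128.0
25.178.249.17 AND mask = 25.178.192.0
No, different subnets (178.195.128.0 vs 25.178.192.0)


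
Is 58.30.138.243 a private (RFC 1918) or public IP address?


RFC 1918 private ranges:
  10.0.0.0/8 (10.0.0.0 - 10.255.255.255)
  172.16.0.0/12 (172.16.0.0 - 172.31.255.255)
  192.168.0.0/16 (192.168.0.0 - 192.168.255.255)
Public (not in any RFC 1918 range)


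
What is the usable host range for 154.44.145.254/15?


Network: 154.44.0.0
Broadcast: 154.45.255.255
First usable = network + 1
Last usable = broadcast - 1
Range: 154.44.0.1 to 154.45.255.254


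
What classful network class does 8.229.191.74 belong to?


First octet: 8
Binary: 00001000
0xxxxxxx -> Class A (1-126)
Class A, default mask 255.0.0.0 (/8)


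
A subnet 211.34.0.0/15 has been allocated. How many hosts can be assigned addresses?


Host bits = 32 - 15 = 17
Total addresses = 2^17 = 131072
Usable = total - 2 (network and broadcast)
Usable hosts: 131070


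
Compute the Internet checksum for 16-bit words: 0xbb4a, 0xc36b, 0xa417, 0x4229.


Sum all words (with carry folding):
+ 0xbb4a = 0xbb4a
+ 0xc36b = 0x7eb6
+ 0xa417 = 0x22ce
+ 0x4229 = 0x64f7
One's complement: ~0x64f7
Checksum = 0x9b08


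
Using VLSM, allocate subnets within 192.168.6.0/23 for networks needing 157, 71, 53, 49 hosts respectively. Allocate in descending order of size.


157 hosts -> /24 (254 usable): 192.168.6.0/24
71 hosts -> /25 (126 usable): 192.168.7.0/25
53 hosts -> /26 (62 usable): 192.168.7.128/26
49 hosts -> /26 (62 usable): 192.168.7.192/26
Allocation: 192.168.6.0/24 (157 hosts, 254 usable); 192.168.7.0/25 (71 hosts, 126 usable); 192.168.7.128/26 (53 hosts, 62 usable); 192.168.7.192/26 (49 hosts, 62 usable)


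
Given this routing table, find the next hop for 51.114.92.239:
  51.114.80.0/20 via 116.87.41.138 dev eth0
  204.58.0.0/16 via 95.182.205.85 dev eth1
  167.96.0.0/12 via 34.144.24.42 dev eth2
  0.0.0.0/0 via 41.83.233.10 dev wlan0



Longest prefix match for 51.114.92.239:
  /20 51.114.80.0: MATCH
  /16 204.58.0.0: no
  /12 167.96.0.0: no
  /0 0.0.0.0: MATCH
Selected: next-hop 116.87.41.138 via eth0 (matched /20)


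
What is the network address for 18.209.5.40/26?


IP:   00010010.11010001.00000101.00101000
Mask: 11111111.11111111.11111111.11000000
AND operation:
Net:  00010010.11010001.00000101.00000000
Network: 18.209.5.0/26


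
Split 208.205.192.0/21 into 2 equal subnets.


New prefix = 21 + 1 = 22
Each subnet has 1024 addresses
  208.205.192.0/22
  208.205.196.0/22
Subnets: 208.205.192.0/22, 208.205.196.0/22


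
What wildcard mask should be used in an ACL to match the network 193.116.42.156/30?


Subnet mask: 255.255.255.252
Wildcard = 255.255.255.255 - subnet mask
255 - 255 = 0
255 - 255 = 0
255 - 255 = 0
255 - 252 = 3
Wildcard: 0.0.0.3


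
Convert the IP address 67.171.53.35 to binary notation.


67 = 01000011
171 = 10101011
53 = 00110101
35 = 00100011
Binary: 01000011.10101011.00110101.00100011


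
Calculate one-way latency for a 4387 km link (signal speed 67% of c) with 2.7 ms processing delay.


Speed = 0.67 * 3e5 km/s = 201000 km/s
Propagation delay = 4387 / 201000 = 0.0218 s = 21.8259 ms
Processing delay = 2.7 ms
Total one-way latency = 24.5259 ms


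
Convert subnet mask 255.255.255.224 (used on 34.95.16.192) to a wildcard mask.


Subnet mask: 255.255.255.224
Wildcard = 255.255.255.255 - subnet mask
255 - 255 = 0
255 - 255 = 0
255 - 255 = 0
255 - 224 = 31
Wildcard: 0.0.0.31


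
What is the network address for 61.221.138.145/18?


IP:   00111101.11011101.10001010.10010001
Mask: 11111111.11111111.11000000.00000000
AND operation:
Net:  00111101.11011101.10000000.00000000
Network: 61.221.128.0/18


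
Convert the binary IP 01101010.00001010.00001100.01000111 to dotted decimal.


01101010 = 106
00001010 = 10
00001100 = 12
01000111 = 71
IP: 106.10.12.71


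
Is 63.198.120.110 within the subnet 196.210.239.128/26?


Subnet network: 196.210.239.128
Test IP AND mask: 63.198.120.64
No, 63.198.120.110 is not in 196.210.239.128/26


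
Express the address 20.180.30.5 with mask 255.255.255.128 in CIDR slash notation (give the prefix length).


Binary: 11111111.11111111.11111111.10000000
Count leading 1s
Prefix: /25


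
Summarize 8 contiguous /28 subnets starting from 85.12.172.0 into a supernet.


Original prefix: /28
Number of subnets: 8 = 2^3
New prefix = 28 - 3 = 25
Supernet: 85.12.172.0/25


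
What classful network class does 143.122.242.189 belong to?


First octet: 143
Binary: 10001111
10xxxxxx -> Class B (128-191)
Class B, default mask 255.255.0.0 (/16)


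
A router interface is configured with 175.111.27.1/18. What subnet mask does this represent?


/18 means 18 network bits, 14 host bits
Binary: 11111111111111111100000000000000
Mask: 255.255.192.0


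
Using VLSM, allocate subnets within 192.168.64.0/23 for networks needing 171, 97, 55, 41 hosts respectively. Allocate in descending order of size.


171 hosts -> /24 (254 usable): 192.168.64.0/24
97 hosts -> /25 (126 usable): 192.168.65.0/25
55 hosts -> /26 (62 usable): 192.168.65.128/26
41 hosts -> /26 (62 usable): 192.168.65.192/26
Allocation: 192.168.64.0/24 (171 hosts, 254 usable); 192.168.65.0/25 (97 hosts, 126 usable); 192.168.65.128/26 (55 hosts, 62 usable); 192.168.65.192/26 (41 hosts, 62 usable)


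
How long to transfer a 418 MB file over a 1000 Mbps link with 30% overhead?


Effective throughput = 1000 * (1 - 30/100) = 700 Mbps
File size in Mb = 418 * 8 = 3344 Mb
Time = 3344 / 700
Time = 4.7771 seconds


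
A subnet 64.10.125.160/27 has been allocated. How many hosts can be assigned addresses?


Host bits = 32 - 27 = 5
Total addresses = 2^5 = 32
Usable = total - 2 (network and broadcast)
Usable hosts: 30


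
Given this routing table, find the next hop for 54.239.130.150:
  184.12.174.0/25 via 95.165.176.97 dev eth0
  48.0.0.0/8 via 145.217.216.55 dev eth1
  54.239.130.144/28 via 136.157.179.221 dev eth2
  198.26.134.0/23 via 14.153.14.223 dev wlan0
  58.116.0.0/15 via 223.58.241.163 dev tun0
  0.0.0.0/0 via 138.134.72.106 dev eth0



Longest prefix match for 54.239.130.150:
  /25 184.12.174.0: no
  /8 48.0.0.0: no
  /28 54.239.130.144: MATCH
  /23 198.26.134.0: no
  /15 58.116.0.0: no
  /0 0.0.0.0: MATCH
Selected: next-hop 136.157.179.221 via eth2 (matched /28)


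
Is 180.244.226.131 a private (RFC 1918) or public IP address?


RFC 1918 private ranges:
  10.0.0.0/8 (10.0.0.0 - 10.255.255.255)
  172.16.0.0/12 (172.16.0.0 - 172.31.255.255)
  192.168.0.0/16 (192.168.0.0 - 192.168.255.255)
Public (not in any RFC 1918 range)


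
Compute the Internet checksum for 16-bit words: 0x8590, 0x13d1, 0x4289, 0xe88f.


Sum all words (with carry folding):
+ 0x8590 = 0x8590
+ 0x13d1 = 0x9961
+ 0x4289 = 0xdbea
+ 0xe88f = 0xc47a
One's complement: ~0xc47a
Checksum = 0x3b85


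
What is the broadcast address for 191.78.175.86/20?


Network: 191.78.160.0/20
Host bits = 12
Set all host bits to 1:
Broadcast: 191.78.175.255


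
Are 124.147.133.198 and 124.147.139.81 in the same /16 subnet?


Mask: 255.255.0.0
124.147.133.198 AND mask = 124.147.0.0
124.147.139.81 AND mask = 124.147.0.0
Yes, same subnet (124.147.0.0)


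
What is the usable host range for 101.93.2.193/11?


Network: 101.64.0.0
Broadcast: 101.95.255.255
First usable = network + 1
Last usable = broadcast - 1
Range: 101.64.0.1 to 101.95.255.254


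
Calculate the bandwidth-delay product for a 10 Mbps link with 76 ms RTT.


BDP = bandwidth * RTT
= 10 Mbps * 76 ms
= 10 * 1e6 * 76 / 1000 bits
= 760000 bits
= 95000 bytes
= 92.7734 KB
BDP = 760000 bits (95000 bytes)


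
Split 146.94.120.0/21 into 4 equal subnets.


New prefix = 21 + 2 = 23
Each subnet has 512 addresses
  146.94.120.0/23
  146.94.122.0/23
  146.94.124.0/23
  146.94.126.0/23
Subnets: 146.94.120.0/23, 146.94.122.0/23, 146.94.124.0/23, 146.94.126.0/23


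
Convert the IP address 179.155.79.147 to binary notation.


179 = 10110011
155 = 10011011
79 = 01001111
147 = 10010011
Binary: 10110011.10011011.01001111.10010011


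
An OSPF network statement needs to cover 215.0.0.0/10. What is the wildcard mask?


Subnet mask: 255.192.0.0
Wildcard = 255.255.255.255 - subnet mask
255 - 255 = 0
255 - 192 = 63
255 - 0 = 255
255 - 0 = 255
Wildcard: 0.63.255.255


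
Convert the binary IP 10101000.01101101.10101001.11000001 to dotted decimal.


10101000 = 168
01101101 = 109
10101001 = 169
11000001 = 193
IP: 168.109.169.193


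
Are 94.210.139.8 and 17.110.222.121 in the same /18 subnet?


Mask: 255.255.192.0
94.210.139.8 AND mask = 94.210.128.0
17.110.222.121 AND mask = 17.110.192.0
No, different subnets (94.210.128.0 vs 17.110.192.0)


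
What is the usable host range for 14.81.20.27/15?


Network: 14.80.0.0
Broadcast: 14.81.255.255
First usable = network + 1
Last usable = broadcast - 1
Range: 14.80.0.1 to 14.81.255.254


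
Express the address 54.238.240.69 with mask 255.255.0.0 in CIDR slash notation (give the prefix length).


Binary: 11111111.11111111.00000000.00000000
Count leading 1s
Prefix: /16


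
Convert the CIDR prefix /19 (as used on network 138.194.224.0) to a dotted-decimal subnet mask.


/19 means 19 network bits, 13 host bits
Binary: 11111111111111111110000000000000
Mask: 255.255.224.0


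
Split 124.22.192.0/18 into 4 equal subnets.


New prefix = 18 + 2 = 20
Each subnet has 4096 addresses
  124.22.192.0/20
  124.22.208.0/20
  124.22.224.0/20
  124.22.240.0/20
Subnets: 124.22.192.0/20, 124.22.208.0/20, 124.22.224.0/20, 124.22.240.0/20


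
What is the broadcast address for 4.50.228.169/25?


Network: 4.50.228.128/25
Host bits = 7
Set all host bits to 1:
Broadcast: 4.50.228.255


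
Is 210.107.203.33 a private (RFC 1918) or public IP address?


RFC 1918 private ranges:
  10.0.0.0/8 (10.0.0.0 - 10.255.255.255)
  172.16.0.0/12 (172.16.0.0 - 172.31.255.255)
  192.168.0.0/16 (192.168.0.0 - 192.168.255.255)
Public (not in any RFC 1918 range)


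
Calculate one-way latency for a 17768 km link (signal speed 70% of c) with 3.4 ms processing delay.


Speed = 0.7 * 3e5 km/s = 210000 km/s
Propagation delay = 17768 / 210000 = 0.0846 s = 84.6095 ms
Processing delay = 3.4 ms
Total one-way latency = 88.0095 ms


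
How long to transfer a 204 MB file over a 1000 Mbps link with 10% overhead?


Effective throughput = 1000 * (1 - 10/100) = 900 Mbps
File size in Mb = 204 * 8 = 1632 Mb
Time = 1632 / 900
Time = 1.8133 seconds


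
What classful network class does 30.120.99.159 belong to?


First octet: 30
Binary: 00011110
0xxxxxxx -> Class A (1-126)
Class A, default mask 255.0.0.0 (/8)


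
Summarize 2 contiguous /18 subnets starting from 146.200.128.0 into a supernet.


Original prefix: /18
Number of subnets: 2 = 2^1
New prefix = 18 - 1 = 17
Supernet: 146.200.128.0/17


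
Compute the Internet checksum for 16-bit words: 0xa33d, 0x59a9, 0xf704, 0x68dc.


Sum all words (with carry folding):
+ 0xa33d = 0xa33d
+ 0x59a9 = 0xfce6
+ 0xf704 = 0xf3eb
+ 0x68dc = 0x5cc8
One's complement: ~0x5cc8
Checksum = 0xa337


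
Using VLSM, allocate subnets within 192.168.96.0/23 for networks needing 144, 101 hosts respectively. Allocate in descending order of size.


144 hosts -> /24 (254 usable): 192.168.96.0/24
101 hosts -> /25 (126 usable): 192.168.97.0/25
Allocation: 192.168.96.0/24 (144 hosts, 254 usable); 192.168.97.0/25 (101 hosts, 126 usable)


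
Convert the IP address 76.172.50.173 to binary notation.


76 = 01001100
172 = 10101100
50 = 00110010
173 = 10101101
Binary: 01001100.10101100.00110010.10101101


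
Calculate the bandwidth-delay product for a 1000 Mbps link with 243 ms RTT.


BDP = bandwidth * RTT
= 1000 Mbps * 243 ms
= 1000 * 1e6 * 243 / 1000 bits
= 243000000 bits
= 30375000 bytes
= 29663.0859 KB
BDP = 243000000 bits (30375000 bytes)


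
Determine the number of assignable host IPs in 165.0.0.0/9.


Host bits = 32 - 9 = 23
Total addresses = 2^23 = 8388608
Usable = total - 2 (network and broadcast)
Usable hosts: 8388606


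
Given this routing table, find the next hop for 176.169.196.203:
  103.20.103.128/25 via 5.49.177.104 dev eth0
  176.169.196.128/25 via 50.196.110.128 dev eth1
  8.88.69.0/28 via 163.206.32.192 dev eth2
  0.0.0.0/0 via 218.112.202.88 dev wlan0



Longest prefix match for 176.169.196.203:
  /25 103.20.103.128: no
  /25 176.169.196.128: MATCH
  /28 8.88.69.0: no
  /0 0.0.0.0: MATCH
Selected: next-hop 50.196.110.128 via eth1 (matched /25)


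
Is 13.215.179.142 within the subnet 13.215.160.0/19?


Subnet network: 13.215.160.0
Test IP AND mask: 13.215.160.0
Yes, 13.215.179.142 is in 13.215.160.0/19


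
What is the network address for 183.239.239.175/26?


IP:   10110111.11101111.11101111.10101111
Mask: 11111111.11111111.11111111.11000000
AND operation:
Net:  10110111.11101111.11101111.10000000
Network: 183.239.239.128/26


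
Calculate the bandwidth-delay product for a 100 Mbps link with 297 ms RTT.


BDP = bandwidth * RTT
= 100 Mbps * 297 ms
= 100 * 1e6 * 297 / 1000 bits
= 29700000 bits
= 3712500 bytes
= 3625.4883 KB
BDP = 29700000 bits (3712500 bytes)


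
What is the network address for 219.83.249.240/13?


IP:   11011011.01010011.11111001.11110000
Mask: 11111111.11111000.00000000.00000000
AND operation:
Net:  11011011.01010000.00000000.00000000
Network: 219.80.0.0/13


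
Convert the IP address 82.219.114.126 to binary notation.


82 = 01010010
219 = 11011011
114 = 01110010
126 = 01111110
Binary: 01010010.11011011.01110010.01111110


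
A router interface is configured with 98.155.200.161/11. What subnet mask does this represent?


/11 means 11 network bits, 21 host bits
Binary: 11111111111000000000000000000000
Mask: 255.224.0.0


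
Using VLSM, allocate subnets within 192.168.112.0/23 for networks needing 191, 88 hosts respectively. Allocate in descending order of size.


191 hosts -> /24 (254 usable): 192.168.112.0/24
88 hosts -> /25 (126 usable): 192.168.113.0/25
Allocation: 192.168.112.0/24 (191 hosts, 254 usable); 192.168.113.0/25 (88 hosts, 126 usable)


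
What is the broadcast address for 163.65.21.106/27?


Network: 163.65.21.96/27
Host bits = 5
Set all host bits to 1:
Broadcast: 163.65.21.127


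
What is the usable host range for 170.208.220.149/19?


Network: 170.208.192.0
Broadcast: 170.208.223.255
First usable = network + 1
Last usable = broadcast - 1
Range: 170.208.192.1 to 170.208.223.254


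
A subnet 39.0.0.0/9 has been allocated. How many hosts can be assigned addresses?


Host bits = 32 - 9 = 23
Total addresses = 2^23 = 8388608
Usable = total - 2 (network and broadcast)
Usable hosts: 8388606


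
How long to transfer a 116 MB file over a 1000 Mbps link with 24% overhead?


Effective throughput = 1000 * (1 - 24/100) = 760 Mbps
File size in Mb = 116 * 8 = 928 Mb
Time = 928 / 760
Time = 1.2211 seconds


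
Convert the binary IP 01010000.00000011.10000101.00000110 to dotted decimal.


01010000 = 80
00000011 = 3
10000101 = 133
00000110 = 6
IP: 80.3.133.6


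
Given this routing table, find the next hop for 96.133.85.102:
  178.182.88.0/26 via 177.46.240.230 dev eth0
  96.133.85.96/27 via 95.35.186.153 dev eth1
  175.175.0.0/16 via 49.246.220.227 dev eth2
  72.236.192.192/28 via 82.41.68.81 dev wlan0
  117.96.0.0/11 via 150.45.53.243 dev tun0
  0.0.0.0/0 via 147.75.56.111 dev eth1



Longest prefix match for 96.133.85.102:
  /26 178.182.88.0: no
  /27 96.133.85.96: MATCH
  /16 175.175.0.0: no
  /28 72.236.192.192: no
  /11 117.96.0.0: no
  /0 0.0.0.0: MATCH
Selected: next-hop 95.35.186.153 via eth1 (matched /27)


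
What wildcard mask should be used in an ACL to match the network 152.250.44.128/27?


Subnet mask: 255.255.255.224
Wildcard = 255.255.255.255 - subnet mask
255 - 255 = 0
255 - 255 = 0
255 - 255 = 0
255 - 224 = 31
Wildcard: 0.0.0.31


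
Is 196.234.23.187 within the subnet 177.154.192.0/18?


Subnet network: 177.154.192.0
Test IP AND mask: 196.234.0.0
No, 196.234.23.187 is not in 177.154.192.0/18


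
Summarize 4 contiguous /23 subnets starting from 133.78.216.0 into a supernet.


Original prefix: /23
Number of subnets: 4 = 2^2
New prefix = 23 - 2 = 21
Supernet: 133.78.216.0/21


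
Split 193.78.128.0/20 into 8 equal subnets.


New prefix = 20 + 3 = 23
Each subnet has 512 addresses
  193.78.128.0/23
  193.78.130.0/23
  193.78.132.0/23
  193.78.134.0/23
  193.78.136.0/23
  193.78.138.0/23
  193.78.140.0/23
  193.78.142.0/23
Subnets: 193.78.128.0/23, 193.78.130.0/23, 193.78.132.0/23, 193.78.134.0/23, 193.78.136.0/23, 193.78.138.0/23, 193.78.140.0/23, 193.78.142.0/23


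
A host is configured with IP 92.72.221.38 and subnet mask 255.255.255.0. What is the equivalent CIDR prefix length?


Binary: 11111111.11111111.11111111.00000000
Count leading 1s
Prefix: /24


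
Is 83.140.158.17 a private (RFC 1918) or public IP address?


RFC 1918 private ranges:
  10.0.0.0/8 (10.0.0.0 - 10.255.255.255)
  172.16.0.0/12 (172.16.0.0 - 172.31.255.255)
  192.168.0.0/16 (192.168.0.0 - 192.168.255.255)
Public (not in any RFC 1918 range)


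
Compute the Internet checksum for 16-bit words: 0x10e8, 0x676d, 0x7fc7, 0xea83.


Sum all words (with carry folding):
+ 0x10e8 = 0x10e8
+ 0x676d = 0x7855
+ 0x7fc7 = 0xf81c
+ 0xea83 = 0xe2a0
One's complement: ~0xe2a0
Checksum = 0x1d5f


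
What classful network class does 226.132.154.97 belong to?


First octet: 226
Binary: 11100010
1110xxxx -> Class D (224-239)
Class D (multicast), default mask N/A


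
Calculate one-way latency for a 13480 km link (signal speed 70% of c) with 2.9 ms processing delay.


Speed = 0.7 * 3e5 km/s = 210000 km/s
Propagation delay = 13480 / 210000 = 0.0642 s = 64.1905 ms
Processing delay = 2.9 ms
Total one-way latency = 67.0905 ms


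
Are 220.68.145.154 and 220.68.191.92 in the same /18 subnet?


Mask: 255.255.192.0
220.68.145.154 AND mask = 220.68.128.0
220.68.191.92 AND mask = 220.68.128.0
Yes, same subnet (220.68.128.0)


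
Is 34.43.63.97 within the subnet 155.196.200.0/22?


Subnet network: 155.196.200.0
Test IP AND mask: 34.43.60.0
No, 34.43.63.97 is not in 155.196.200.0/22


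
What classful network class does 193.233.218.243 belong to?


First octet: 193
Binary: 11000001
110xxxxx -> Class C (192-223)
Class C, default mask 255.255.255.0 (/24)


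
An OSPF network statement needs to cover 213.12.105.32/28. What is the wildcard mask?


Subnet mask: 255.255.255.240
Wildcard = 255.255.255.255 - subnet mask
255 - 255 = 0
255 - 255 = 0
255 - 255 = 0
255 - 240 = 15
Wildcard: 0.0.0.15


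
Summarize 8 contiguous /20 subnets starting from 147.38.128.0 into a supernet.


Original prefix: /20
Number of subnets: 8 = 2^3
New prefix = 20 - 3 = 17
Supernet: 147.38.128.0/17


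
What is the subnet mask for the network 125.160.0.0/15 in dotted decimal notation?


/15 means 15 network bits, 17 host bits
Binary: 11111111111111100000000000000000
Mask: 255.254.0.0


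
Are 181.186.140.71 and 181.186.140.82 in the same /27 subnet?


Mask: 255.255.255.224
181.186.140.71 AND mask = 181.186.140.64
181.186.140.82 AND mask = 181.186.140.64
Yes, same subnet (181.186.140.64)


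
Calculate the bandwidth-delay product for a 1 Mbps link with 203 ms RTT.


BDP = bandwidth * RTT
= 1 Mbps * 203 ms
= 1 * 1e6 * 203 / 1000 bits
= 203000 bits
= 25375 bytes
= 24.7803 KB
BDP = 203000 bits (25375 bytes)


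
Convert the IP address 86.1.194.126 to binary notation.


86 = 01010110
1 = 00000001
194 = 11000010
126 = 01111110
Binary: 01010110.00000001.11000010.01111110


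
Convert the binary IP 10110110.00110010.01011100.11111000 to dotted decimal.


10110110 = 182
00110010 = 50
01011100 = 92
11111000 = 248
IP: 182.50.92.248


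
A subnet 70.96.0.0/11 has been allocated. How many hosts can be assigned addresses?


Host bits = 32 - 11 = 21
Total addresses = 2^21 = 2097152
Usable = total - 2 (network and broadcast)
Usable hosts: 2097150


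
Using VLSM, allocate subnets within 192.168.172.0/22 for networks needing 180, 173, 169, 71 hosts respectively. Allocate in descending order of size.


180 hosts -> /24 (254 usable): 192.168.172.0/24
173 hosts -> /24 (254 usable): 192.168.173.0/24
169 hosts -> /24 (254 usable): 192.168.174.0/24
71 hosts -> /25 (126 usable): 192.168.175.0/25
Allocation: 192.168.172.0/24 (180 hosts, 254 usable); 192.168.173.0/24 (173 hosts, 254 usable); 192.168.174.0/24 (169 hosts, 254 usable); 192.168.175.0/25 (71 hosts, 126 usable)


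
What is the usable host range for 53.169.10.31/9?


Network: 53.128.0.0
Broadcast: 53.255.255.255
First usable = network + 1
Last usable = broadcast - 1
Range: 53.128.0.1 to 53.255.255.254


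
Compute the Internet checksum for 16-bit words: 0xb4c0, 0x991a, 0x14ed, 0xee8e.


Sum all words (with carry folding):
+ 0xb4c0 = 0xb4c0
+ 0x991a = 0x4ddb
+ 0x14ed = 0x62c8
+ 0xee8e = 0x5157
One's complement: ~0x5157
Checksum = 0xaea8


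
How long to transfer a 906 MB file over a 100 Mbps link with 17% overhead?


Effective throughput = 100 * (1 - 17/100) = 83 Mbps
File size in Mb = 906 * 8 = 7248 Mb
Time = 7248 / 83
Time = 87.3253 seconds


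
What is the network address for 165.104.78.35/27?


IP:   10100101.01101000.01001110.00100011
Mask: 11111111.11111111.11111111.11100000
AND operation:
Net:  10100101.01101000.01001110.00100000
Network: 165.104.78.32/27


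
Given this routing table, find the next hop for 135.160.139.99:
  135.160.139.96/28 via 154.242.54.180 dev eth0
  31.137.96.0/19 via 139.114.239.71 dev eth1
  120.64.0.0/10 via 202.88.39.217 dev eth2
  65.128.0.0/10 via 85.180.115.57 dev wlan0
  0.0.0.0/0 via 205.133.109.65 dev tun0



Longest prefix match for 135.160.139.99:
  /28 135.160.139.96: MATCH
  /19 31.137.96.0: no
  /10 120.64.0.0: no
  /10 65.128.0.0: no
  /0 0.0.0.0: MATCH
Selected: next-hop 154.242.54.180 via eth0 (matched /28)


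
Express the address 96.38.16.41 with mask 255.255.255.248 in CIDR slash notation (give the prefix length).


Binary: 11111111.11111111.11111111.11111000
Count leading 1s
Prefix: /29


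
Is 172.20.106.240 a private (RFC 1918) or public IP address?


RFC 1918 private ranges:
  10.0.0.0/8 (10.0.0.0 - 10.255.255.255)
  172.16.0.0/12 (172.16.0.0 - 172.31.255.255)
  192.168.0.0/16 (192.168.0.0 - 192.168.255.255)
Private (in 172.16.0.0/12)


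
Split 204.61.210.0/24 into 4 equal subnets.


New prefix = 24 + 2 = 26
Each subnet has 64 addresses
  204.61.210.0/26
  204.61.210.64/26
  204.61.210.128/26
  204.61.210.192/26
Subnets: 204.61.210.0/26, 204.61.210.64/26, 204.61.210.128/26, 204.61.210.192/26


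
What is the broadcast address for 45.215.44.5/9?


Network: 45.128.0.0/9
Host bits = 23
Set all host bits to 1:
Broadcast: 45.255.255.255


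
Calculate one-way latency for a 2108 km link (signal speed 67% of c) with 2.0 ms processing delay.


Speed = 0.67 * 3e5 km/s = 201000 km/s
Propagation delay = 2108 / 201000 = 0.0105 s = 10.4876 ms
Processing delay = 2.0 ms
Total one-way latency = 12.4876 ms


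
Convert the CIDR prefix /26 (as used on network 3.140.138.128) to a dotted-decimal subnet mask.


/26 means 26 network bits, 6 host bits
Binary: 11111111111111111111111111000000
Mask: 255.255.255.192


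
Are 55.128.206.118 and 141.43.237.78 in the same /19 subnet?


Mask: 255.255.224.0
55.128.206.118 AND mask = 55.128.192.0
141.43.237.78 AND mask = 141.43.224.0
No, different subnets (55.128.192.0 vs 141.43.224.0)


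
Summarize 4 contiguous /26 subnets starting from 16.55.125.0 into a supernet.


Original prefix: /26
Number of subnets: 4 = 2^2
New prefix = 26 - 2 = 24
Supernet: 16.55.125.0/24


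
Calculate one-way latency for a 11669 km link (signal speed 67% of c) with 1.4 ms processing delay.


Speed = 0.67 * 3e5 km/s = 201000 km/s
Propagation delay = 11669 / 201000 = 0.0581 s = 58.0547 ms
Processing delay = 1.4 ms
Total one-way latency = 59.4547 ms


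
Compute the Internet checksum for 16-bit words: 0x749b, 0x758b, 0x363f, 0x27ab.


Sum all words (with carry folding):
+ 0x749b = 0x749b
+ 0x758b = 0xea26
+ 0x363f = 0x2066
+ 0x27ab = 0x4811
One's complement: ~0x4811
Checksum = 0xb7ee


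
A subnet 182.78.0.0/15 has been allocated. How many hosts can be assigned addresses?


Host bits = 32 - 15 = 17
Total addresses = 2^17 = 131072
Usable = total - 2 (network and broadcast)
Usable hosts: 131070


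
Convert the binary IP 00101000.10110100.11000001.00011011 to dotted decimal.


00101000 = 40
10110100 = 180
11000001 = 193
00011011 = 27
IP: 40.180.193.27


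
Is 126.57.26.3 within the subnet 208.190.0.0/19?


Subnet network: 208.190.0.0
Test IP AND mask: 126.57.0.0
No, 126.57.26.3 is not in 208.190.0.0/19


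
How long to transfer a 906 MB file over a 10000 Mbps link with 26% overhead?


Effective throughput = 10000 * (1 - 26/100) = 7400 Mbps
File size in Mb = 906 * 8 = 7248 Mb
Time = 7248 / 7400
Time = 0.9795 seconds


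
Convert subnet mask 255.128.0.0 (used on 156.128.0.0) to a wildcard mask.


Subnet mask: 255.128.0.0
Wildcard = 255.255.255.255 - subnet mask
255 - 255 = 0
255 - 128 = 127
255 - 0 = 255
255 - 0 = 255
Wildcard: 0.127.255.255


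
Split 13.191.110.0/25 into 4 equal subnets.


New prefix = 25 + 2 = 27
Each subnet has 32 addresses
  13.191.110.0/27
  13.191.110.32/27
  13.191.110.64/27
  13.191.110.96/27
Subnets: 13.191.110.0/27, 13.191.110.32/27, 13.191.110.64/27, 13.191.110.96/27


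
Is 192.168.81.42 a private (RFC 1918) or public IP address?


RFC 1918 private ranges:
  10.0.0.0/8 (10.0.0.0 - 10.255.255.255)
  172.16.0.0/12 (172.16.0.0 - 172.31.255.255)
  192.168.0.0/16 (192.168.0.0 - 192.168.255.255)
Private (in 192.168.0.0/16)


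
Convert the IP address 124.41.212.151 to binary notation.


124 = 01111100
41 = 00101001
212 = 11010100
151 = 10010111
Binary: 01111100.00101001.11010100.10010111


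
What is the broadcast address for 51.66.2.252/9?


Network: 51.0.0.0/9
Host bits = 23
Set all host bits to 1:
Broadcast: 51.127.255.255


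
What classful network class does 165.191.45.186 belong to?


First octet: 165
Binary: 10100101
10xxxxxx -> Class B (128-191)
Class B, default mask 255.255.0.0 (/16)


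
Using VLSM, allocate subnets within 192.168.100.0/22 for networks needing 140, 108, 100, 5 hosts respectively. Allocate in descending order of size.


140 hosts -> /24 (254 usable): 192.168.100.0/24
108 hosts -> /25 (126 usable): 192.168.101.0/25
100 hosts -> /25 (126 usable): 192.168.101.128/25
5 hosts -> /29 (6 usable): 192.168.102.0/29
Allocation: 192.168.100.0/24 (140 hosts, 254 usable); 192.168.101.0/25 (108 hosts, 126 usable); 192.168.101.128/25 (100 hosts, 126 usable); 192.168.102.0/29 (5 hosts, 6 usable)


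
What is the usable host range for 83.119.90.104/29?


Network: 83.119.90.104
Broadcast: 83.119.90.111
First usable = network + 1
Last usable = broadcast - 1
Range: 83.119.90.105 to 83.119.90.110


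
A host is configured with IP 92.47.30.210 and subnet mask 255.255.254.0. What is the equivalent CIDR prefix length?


Binary: 11111111.11111111.11111110.00000000
Count leading 1s
Prefix: /23


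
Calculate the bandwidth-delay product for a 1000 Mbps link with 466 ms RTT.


BDP = bandwidth * RTT
= 1000 Mbps * 466 ms
= 1000 * 1e6 * 466 / 1000 bits
= 466000000 bits
= 58250000 bytes
= 56884.7656 KB
BDP = 466000000 bits (58250000 bytes)


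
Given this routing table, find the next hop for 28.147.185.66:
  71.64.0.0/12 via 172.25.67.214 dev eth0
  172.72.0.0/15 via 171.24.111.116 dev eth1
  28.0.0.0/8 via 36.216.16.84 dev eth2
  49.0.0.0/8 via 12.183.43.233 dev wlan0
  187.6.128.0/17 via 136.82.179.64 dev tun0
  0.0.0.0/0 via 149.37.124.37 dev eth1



Longest prefix match for 28.147.185.66:
  /12 71.64.0.0: no
  /15 172.72.0.0: no
  /8 28.0.0.0: MATCH
  /8 49.0.0.0: no
  /17 187.6.128.0: no
  /0 0.0.0.0: MATCH
Selected: next-hop 36.216.16.84 via eth2 (matched /8)


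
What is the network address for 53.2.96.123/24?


IP:   00110101.00000010.01100000.01111011
Mask: 11111111.11111111.11111111.00000000
AND operation:
Net:  00110101.00000010.01100000.00000000
Network: 53.2.96.0/24


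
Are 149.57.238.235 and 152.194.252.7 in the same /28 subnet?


Mask: 255.255.255.240
149.57.238.235 AND mask = 149.57.238.224
152.194.252.7 AND mask = 152.194.252.0
No, different subnets (149.57.238.224 vs 152.194.252.0)


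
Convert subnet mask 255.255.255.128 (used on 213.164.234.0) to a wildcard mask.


Subnet mask: 255.255.255.128
Wildcard = 255.255.255.255 - subnet mask
255 - 255 = 0
255 - 255 = 0
255 - 255 = 0
255 - 128 = 127
Wildcard: 0.0.0.127


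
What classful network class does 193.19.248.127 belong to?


First octet: 193
Binary: 11000001
110xxxxx -> Class C (192-223)
Class C, default mask 255.255.255.0 (/24)


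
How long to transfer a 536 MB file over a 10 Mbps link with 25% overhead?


Effective throughput = 10 * (1 - 25/100) = 7.5 Mbps
File size in Mb = 536 * 8 = 4288 Mb
Time = 4288 / 7.5
Time = 571.7333 seconds


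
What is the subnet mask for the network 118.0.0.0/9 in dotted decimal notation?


/9 means 9 network bits, 23 host bits
Binary: 11111111100000000000000000000000
Mask: 255.128.0.0


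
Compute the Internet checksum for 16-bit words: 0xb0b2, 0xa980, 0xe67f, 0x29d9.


Sum all words (with carry folding):
+ 0xb0b2 = 0xb0b2
+ 0xa980 = 0x5a33
+ 0xe67f = 0x40b3
+ 0x29d9 = 0x6a8c
One's complement: ~0x6a8c
Checksum = 0x9573


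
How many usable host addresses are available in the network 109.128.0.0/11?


Host bits = 32 - 11 = 21
Total addresses = 2^21 = 2097152
Usable = total - 2 (network and broadcast)
Usable hosts: 2097150


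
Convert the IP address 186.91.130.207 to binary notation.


186 = 10111010
91 = 01011011
130 = 10000010
207 = 11001111
Binary: 10111010.01011011.10000010.11001111


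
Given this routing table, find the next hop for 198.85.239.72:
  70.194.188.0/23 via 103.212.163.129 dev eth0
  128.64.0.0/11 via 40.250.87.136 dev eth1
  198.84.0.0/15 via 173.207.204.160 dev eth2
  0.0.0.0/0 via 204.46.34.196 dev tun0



Longest prefix match for 198.85.239.72:
  /23 70.194.188.0: no
  /11 128.64.0.0: no
  /15 198.84.0.0: MATCH
  /0 0.0.0.0: MATCH
Selected: next-hop 173.207.204.160 via eth2 (matched /15)


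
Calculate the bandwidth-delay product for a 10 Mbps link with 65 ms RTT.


BDP = bandwidth * RTT
= 10 Mbps * 65 ms
= 10 * 1e6 * 65 / 1000 bits
= 650000 bits
= 81250 bytes
= 79.3457 KB
BDP = 650000 bits (81250 bytes)


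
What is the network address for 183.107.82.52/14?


IP:   10110111.01101011.01010010.00110100
Mask: 11111111.11111100.00000000.00000000
AND operation:
Net:  10110111.01101000.00000000.00000000
Network: 183.104.0.0/14


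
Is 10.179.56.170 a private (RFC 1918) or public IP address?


RFC 1918 private ranges:
  10.0.0.0/8 (10.0.0.0 - 10.255.255.255)
  172.16.0.0/12 (172.16.0.0 - 172.31.255.255)
  192.168.0.0/16 (192.168.0.0 - 192.168.255.255)
Private (in 10.0.0.0/8)


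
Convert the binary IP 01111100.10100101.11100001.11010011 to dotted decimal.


01111100 = 124
10100101 = 165
11100001 = 225
11010011 = 211
IP: 124.165.225.211


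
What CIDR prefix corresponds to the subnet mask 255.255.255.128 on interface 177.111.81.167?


Binary: 11111111.11111111.11111111.10000000
Count leading 1s
Prefix: /25


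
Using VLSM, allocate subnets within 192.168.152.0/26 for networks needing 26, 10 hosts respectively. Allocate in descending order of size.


26 hosts -> /27 (30 usable): 192.168.152.0/27
10 hosts -> /28 (14 usable): 192.168.152.32/28
Allocation: 192.168.152.0/27 (26 hosts, 30 usable); 192.168.152.32/28 (10 hosts, 14 usable)


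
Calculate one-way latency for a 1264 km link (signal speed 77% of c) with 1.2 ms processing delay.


Speed = 0.77 * 3e5 km/s = 231000 km/s
Propagation delay = 1264 / 231000 = 0.0055 s = 5.4719 ms
Processing delay = 1.2 ms
Total one-way latency = 6.6719 ms


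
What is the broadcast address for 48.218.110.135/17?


Network: 48.218.0.0/17
Host bits = 15
Set all host bits to 1:
Broadcast: 48.218.127.255


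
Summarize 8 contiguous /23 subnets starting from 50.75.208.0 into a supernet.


Original prefix: /23
Number of subnets: 8 = 2^3
New prefix = 23 - 3 = 20
Supernet: 50.75.208.0/20


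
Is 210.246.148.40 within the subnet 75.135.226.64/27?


Subnet network: 75.135.226.64
Test IP AND mask: 210.246.148.32
No, 210.246.148.40 is not in 75.135.226.64/27


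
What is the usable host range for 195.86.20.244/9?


Network: 195.0.0.0
Broadcast: 195.127.255.255
First usable = network + 1
Last usable = broadcast - 1
Range: 195.0.0.1 to 195.127.255.254


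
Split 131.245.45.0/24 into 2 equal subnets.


New prefix = 24 + 1 = 25
Each subnet has 128 addresses
  131.245.45.0/25
  131.245.45.128/25
Subnets: 131.245.45.0/25, 131.245.45.128/25


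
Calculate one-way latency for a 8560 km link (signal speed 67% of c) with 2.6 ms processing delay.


Speed = 0.67 * 3e5 km/s = 201000 km/s
Propagation delay = 8560 / 201000 = 0.0426 s = 42.5871 ms
Processing delay = 2.6 ms
Total one-way latency = 45.1871 ms


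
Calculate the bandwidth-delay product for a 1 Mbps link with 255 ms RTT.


BDP = bandwidth * RTT
= 1 Mbps * 255 ms
= 1 * 1e6 * 255 / 1000 bits
= 255000 bits
= 31875 bytes
= 31.1279 KB
BDP = 255000 bits (31875 bytes)
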